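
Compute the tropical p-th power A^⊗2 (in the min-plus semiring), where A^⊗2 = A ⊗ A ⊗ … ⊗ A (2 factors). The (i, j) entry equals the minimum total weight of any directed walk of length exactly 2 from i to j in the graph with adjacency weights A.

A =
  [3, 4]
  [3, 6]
A^⊗2 =
  [6, 7]
  [6, 7]

Each entry (A^⊗2)_ij equals the minimum over all length-2 walks i = v_0 → v_1 → … → v_2 = j of Σ_t A[v_t][v_{t+1}]. For example, for (i, j) = (0, 1) we minimise over 2 possible intermediate vertex sequences; the minimum is 7, attained along the walk 0 → 0 → 1.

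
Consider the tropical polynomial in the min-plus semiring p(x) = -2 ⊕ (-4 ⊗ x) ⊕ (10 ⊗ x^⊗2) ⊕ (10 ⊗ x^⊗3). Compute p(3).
p(3) = -2

A tropical monomial a ⊗ x^⊗i evaluates to a + i · x. Evaluating each term at x = 3:
  Term 0 contributes -2 + 0 · 3 = -2
  Term 1 contributes -4 + 1 · 3 = -1
  Term 2 contributes 10 + 2 · 3 = 16
  Term 3 contributes 10 + 3 · 3 = 19
p(3) = ⊕ of these = min[-2, -1, 16, 19] = -2.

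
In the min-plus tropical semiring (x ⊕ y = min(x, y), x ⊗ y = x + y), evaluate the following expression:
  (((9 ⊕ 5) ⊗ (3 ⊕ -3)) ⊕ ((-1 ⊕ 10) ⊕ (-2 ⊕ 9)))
(((9 ⊕ 5) ⊗ (3 ⊕ -3)) ⊕ ((-1 ⊕ 10) ⊕ (-2 ⊕ 9))) = -2

Expand innermost to outermost. Recall ⊕ takes the minimum of its arguments and ⊗ takes their sum. Working out the expression (((9 ⊕ 5) ⊗ (3 ⊕ -3)) ⊕ ((-1 ⊕ 10) ⊕ (-2 ⊕ 9))) gives -2.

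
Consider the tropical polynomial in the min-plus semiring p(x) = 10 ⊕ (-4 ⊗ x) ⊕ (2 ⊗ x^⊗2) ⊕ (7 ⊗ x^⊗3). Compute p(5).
p(5) = 1

A tropical monomial a ⊗ x^⊗i evaluates to a + i · x. Evaluating each term at x = 5:
  Term 0 contributes 10 + 0 · 5 = 10
  Term 1 contributes -4 + 1 · 5 = 1
  Term 2 contributes 2 + 2 · 5 = 12
  Term 3 contributes 7 + 3 · 5 = 22
p(5) = ⊕ of these = min[10, 1, 12, 22] = 1.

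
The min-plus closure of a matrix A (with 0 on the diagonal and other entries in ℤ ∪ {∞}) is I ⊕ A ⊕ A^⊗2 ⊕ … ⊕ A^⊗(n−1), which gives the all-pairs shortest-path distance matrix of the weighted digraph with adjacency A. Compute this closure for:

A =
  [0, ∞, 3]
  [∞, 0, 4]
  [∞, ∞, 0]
Closure =
  [0, ∞, 3]
  [∞, 0, 4]
  [∞, ∞, 0]

This is the Floyd-Warshall all-pairs shortest-path computation. For each intermediate vertex k = 0, 1, …, 2, update dist[i][j] ← min(dist[i][j], dist[i][k] + dist[k][j]). The final matrix gives, for each (i, j), the minimum total weight of any directed path from i to j (possibly empty when i = j).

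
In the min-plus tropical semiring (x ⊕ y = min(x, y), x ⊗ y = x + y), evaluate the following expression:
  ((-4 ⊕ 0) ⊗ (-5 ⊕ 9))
((-4 ⊕ 0) ⊗ (-5 ⊕ 9)) = -9

Expand innermost to outermost. Recall ⊕ takes the minimum of its arguments and ⊗ takes their sum. Working out the expression ((-4 ⊕ 0) ⊗ (-5 ⊕ 9)) gives -9.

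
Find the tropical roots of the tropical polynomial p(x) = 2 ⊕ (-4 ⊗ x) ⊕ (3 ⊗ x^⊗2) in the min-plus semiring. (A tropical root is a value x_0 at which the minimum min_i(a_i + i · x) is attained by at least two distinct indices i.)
Roots: {-7, 6}

Each tropical root is a break point of the lower envelope of the lines y = a_i + i · x (there are 3 lines, with slopes 0, 1, ..., 2). Only the lines that attain the minimum somewhere contribute to roots; other lines are dominated. Here the surviving (envelope) indices are i = 2, i = 1, i = 0.
Intersections between consecutive envelope lines give the roots: for adjacent envelope indices i < j the intersection is x = (a_i − a_j) / (j − i). Reading off the sorted break points: {-7, 6}.
Verification: at each break x_0, at least two indices attain the minimum of min_i(a_i + i · x_0).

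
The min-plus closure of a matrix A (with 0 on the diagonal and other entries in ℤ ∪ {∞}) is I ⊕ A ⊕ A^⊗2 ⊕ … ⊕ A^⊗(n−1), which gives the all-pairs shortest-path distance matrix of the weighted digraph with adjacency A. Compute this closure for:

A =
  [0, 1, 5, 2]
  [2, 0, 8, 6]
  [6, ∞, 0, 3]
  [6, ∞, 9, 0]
Closure =
  [0, 1, 5, 2]
  [2, 0, 7, 4]
  [6, 7, 0, 3]
  [6, 7, 9, 0]

This is the Floyd-Warshall all-pairs shortest-path computation. For each intermediate vertex k = 0, 1, …, 3, update dist[i][j] ← min(dist[i][j], dist[i][k] + dist[k][j]). The final matrix gives, for each (i, j), the minimum total weight of any directed path from i to j (possibly empty when i = j).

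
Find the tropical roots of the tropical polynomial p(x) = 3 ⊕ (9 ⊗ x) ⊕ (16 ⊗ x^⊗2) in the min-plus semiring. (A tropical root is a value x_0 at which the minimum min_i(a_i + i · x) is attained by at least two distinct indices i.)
Roots: {-7, -6}

Each tropical root is a break point of the lower envelope of the lines y = a_i + i · x (there are 3 lines, with slopes 0, 1, ..., 2). Only the lines that attain the minimum somewhere contribute to roots; other lines are dominated. Here the surviving (envelope) indices are i = 2, i = 1, i = 0.
Intersections between consecutive envelope lines give the roots: for adjacent envelope indices i < j the intersection is x = (a_i − a_j) / (j − i). Reading off the sorted break points: {-7, -6}.
Verification: at each break x_0, at least two indices attain the minimum of min_i(a_i + i · x_0).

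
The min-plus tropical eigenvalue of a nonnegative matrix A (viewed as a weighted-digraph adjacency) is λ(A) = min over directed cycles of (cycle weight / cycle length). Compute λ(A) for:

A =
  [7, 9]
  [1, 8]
λ(A) = 5

Enumerate directed cycles and compute their means (weight / length). Sample:
  cycle 0 → 0: weight = 7, length = 1, mean = 7/1 ≈ 7.000
  cycle 1 → 1: weight = 8, length = 1, mean = 8/1 ≈ 8.000
  cycle 0 → 1 → 0: weight = 10, length = 2, mean = 10/2 ≈ 5.000
  cycle 1 → 0 → 1: weight = 10, length = 2, mean = 10/2 ≈ 5.000
Minimum mean = 5.000, attained e.g. along the cycle 0 → 1 → 0 with weight 10 and length 2. So λ(A) = 10/2 = 5.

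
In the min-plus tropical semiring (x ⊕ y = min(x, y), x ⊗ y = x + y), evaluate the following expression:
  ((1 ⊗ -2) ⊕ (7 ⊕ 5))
((1 ⊗ -2) ⊕ (7 ⊕ 5)) = -1

Expand innermost to outermost. Recall ⊕ takes the minimum of its arguments and ⊗ takes their sum. Working out the expression ((1 ⊗ -2) ⊕ (7 ⊕ 5)) gives -1.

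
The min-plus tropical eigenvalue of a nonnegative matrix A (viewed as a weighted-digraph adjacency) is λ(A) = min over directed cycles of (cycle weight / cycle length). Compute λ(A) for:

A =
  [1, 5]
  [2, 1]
λ(A) = 1

Enumerate directed cycles and compute their means (weight / length). Sample:
  cycle 0 → 0: weight = 1, length = 1, mean = 1/1 ≈ 1.000
  cycle 1 → 1: weight = 1, length = 1, mean = 1/1 ≈ 1.000
  cycle 0 → 1 → 0: weight = 7, length = 2, mean = 7/2 ≈ 3.500
  cycle 1 → 0 → 1: weight = 7, length = 2, mean = 7/2 ≈ 3.500
Minimum mean = 1.000, attained e.g. along the cycle 0 → 0 with weight 1 and length 1. So λ(A) = 1/1 = 1.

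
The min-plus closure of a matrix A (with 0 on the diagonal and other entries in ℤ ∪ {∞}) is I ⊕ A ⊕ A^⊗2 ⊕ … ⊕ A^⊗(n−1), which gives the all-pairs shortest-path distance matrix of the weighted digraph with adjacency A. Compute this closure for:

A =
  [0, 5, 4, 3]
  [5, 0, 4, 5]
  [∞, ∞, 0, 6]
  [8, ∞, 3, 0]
Closure =
  [0, 5, 4, 3]
  [5, 0, 4, 5]
  [14, 19, 0, 6]
  [8, 13, 3, 0]

This is the Floyd-Warshall all-pairs shortest-path computation. For each intermediate vertex k = 0, 1, …, 3, update dist[i][j] ← min(dist[i][j], dist[i][k] + dist[k][j]). The final matrix gives, for each (i, j), the minimum total weight of any directed path from i to j (possibly empty when i = j).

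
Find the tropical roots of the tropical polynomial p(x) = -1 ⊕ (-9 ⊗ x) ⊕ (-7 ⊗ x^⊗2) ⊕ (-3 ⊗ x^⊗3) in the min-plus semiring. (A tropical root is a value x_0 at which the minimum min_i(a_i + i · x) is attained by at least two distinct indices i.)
Roots: {-4, -2, 8}

Each tropical root is a break point of the lower envelope of the lines y = a_i + i · x (there are 4 lines, with slopes 0, 1, ..., 3). Only the lines that attain the minimum somewhere contribute to roots; other lines are dominated. Here the surviving (envelope) indices are i = 3, i = 2, i = 1, i = 0.
Intersections between consecutive envelope lines give the roots: for adjacent envelope indices i < j the intersection is x = (a_i − a_j) / (j − i). Reading off the sorted break points: {-4, -2, 8}.
Verification: at each break x_0, at least two indices attain the minimum of min_i(a_i + i · x_0).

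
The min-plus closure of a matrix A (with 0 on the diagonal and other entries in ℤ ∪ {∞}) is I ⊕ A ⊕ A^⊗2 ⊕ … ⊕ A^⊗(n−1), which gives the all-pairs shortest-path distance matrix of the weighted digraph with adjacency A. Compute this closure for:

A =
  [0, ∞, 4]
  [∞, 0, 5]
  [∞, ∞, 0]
Closure =
  [0, ∞, 4]
  [∞, 0, 5]
  [∞, ∞, 0]

This is the Floyd-Warshall all-pairs shortest-path computation. For each intermediate vertex k = 0, 1, …, 2, update dist[i][j] ← min(dist[i][j], dist[i][k] + dist[k][j]). The final matrix gives, for each (i, j), the minimum total weight of any directed path from i to j (possibly empty when i = j).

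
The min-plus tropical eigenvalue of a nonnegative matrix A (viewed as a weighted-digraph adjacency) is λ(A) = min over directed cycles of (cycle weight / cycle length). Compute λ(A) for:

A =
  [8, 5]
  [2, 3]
λ(A) = 3

Enumerate directed cycles and compute their means (weight / length). Sample:
  cycle 0 → 0: weight = 8, length = 1, mean = 8/1 ≈ 8.000
  cycle 1 → 1: weight = 3, length = 1, mean = 3/1 ≈ 3.000
  cycle 0 → 1 → 0: weight = 7, length = 2, mean = 7/2 ≈ 3.500
  cycle 1 → 0 → 1: weight = 7, length = 2, mean = 7/2 ≈ 3.500
Minimum mean = 3.000, attained e.g. along the cycle 1 → 1 with weight 3 and length 1. So λ(A) = 3/1 = 3.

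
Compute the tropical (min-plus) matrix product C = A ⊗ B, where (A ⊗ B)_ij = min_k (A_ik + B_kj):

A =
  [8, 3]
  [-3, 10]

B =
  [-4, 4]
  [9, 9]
A ⊗ B =
  [4, 12]
  [-7, 1]

Apply the min-plus product entry-by-entry:
  C[0][0] = min over k of (A[0][0] + B[0][0] = 8 + -4 = 4, A[0][1] + B[1][0] = 3 + 9 = 12) = 4 (attained at k = 0)
  C[0][1] = min over k of (A[0][0] + B[0][1] = 8 + 4 = 12, A[0][1] + B[1][1] = 3 + 9 = 12) = 12 (attained at k = 0)
  C[1][0] = min over k of (A[1][0] + B[0][0] = -3 + -4 = -7, A[1][1] + B[1][0] = 10 + 9 = 19) = -7 (attained at k = 0)
  C[1][1] = min over k of (A[1][0] + B[0][1] = -3 + 4 = 1, A[1][1] + B[1][1] = 10 + 9 = 19) = 1 (attained at k = 0)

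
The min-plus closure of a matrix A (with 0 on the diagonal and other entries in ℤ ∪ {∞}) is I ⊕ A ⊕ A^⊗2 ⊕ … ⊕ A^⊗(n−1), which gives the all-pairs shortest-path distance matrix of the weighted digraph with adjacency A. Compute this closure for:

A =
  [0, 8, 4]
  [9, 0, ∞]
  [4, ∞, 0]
Closure =
  [0, 8, 4]
  [9, 0, 13]
  [4, 12, 0]

This is the Floyd-Warshall all-pairs shortest-path computation. For each intermediate vertex k = 0, 1, …, 2, update dist[i][j] ← min(dist[i][j], dist[i][k] + dist[k][j]). The final matrix gives, for each (i, j), the minimum total weight of any directed path from i to j (possibly empty when i = j).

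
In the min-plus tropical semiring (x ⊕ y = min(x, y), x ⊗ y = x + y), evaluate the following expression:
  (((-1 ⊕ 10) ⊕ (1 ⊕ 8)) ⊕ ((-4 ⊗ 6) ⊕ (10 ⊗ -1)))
(((-1 ⊕ 10) ⊕ (1 ⊕ 8)) ⊕ ((-4 ⊗ 6) ⊕ (10 ⊗ -1))) = -1

Expand innermost to outermost. Recall ⊕ takes the minimum of its arguments and ⊗ takes their sum. Working out the expression (((-1 ⊕ 10) ⊕ (1 ⊕ 8)) ⊕ ((-4 ⊗ 6) ⊕ (10 ⊗ -1))) gives -1.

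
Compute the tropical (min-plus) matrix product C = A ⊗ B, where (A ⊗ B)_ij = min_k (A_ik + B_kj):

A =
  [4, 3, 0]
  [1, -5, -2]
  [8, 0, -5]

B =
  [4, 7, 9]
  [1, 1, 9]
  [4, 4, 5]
A ⊗ B =
  [4, 4, 5]
  [-4, -4, 3]
  [-1, -1, 0]

Apply the min-plus product entry-by-entry:
  C[0][0] = min over k of (A[0][0] + B[0][0] = 4 + 4 = 8, A[0][1] + B[1][0] = 3 + 1 = 4, A[0][2] + B[2][0] = 0 + 4 = 4) = 4 (attained at k = 1)
  C[0][1] = min over k of (A[0][0] + B[0][1] = 4 + 7 = 11, A[0][1] + B[1][1] = 3 + 1 = 4, A[0][2] + B[2][1] = 0 + 4 = 4) = 4 (attained at k = 1)
  C[0][2] = min over k of (A[0][0] + B[0][2] = 4 + 9 = 13, A[0][1] + B[1][2] = 3 + 9 = 12, A[0][2] + B[2][2] = 0 + 5 = 5) = 5 (attained at k = 2)
  C[1][0] = min over k of (A[1][0] + B[0][0] = 1 + 4 = 5, A[1][1] + B[1][0] = -5 + 1 = -4, A[1][2] + B[2][0] = -2 + 4 = 2) = -4 (attained at k = 1)
  C[1][1] = min over k of (A[1][0] + B[0][1] = 1 + 7 = 8, A[1][1] + B[1][1] = -5 + 1 = -4, A[1][2] + B[2][1] = -2 + 4 = 2) = -4 (attained at k = 1)
  C[1][2] = min over k of (A[1][0] + B[0][2] = 1 + 9 = 10, A[1][1] + B[1][2] = -5 + 9 = 4, A[1][2] + B[2][2] = -2 + 5 = 3) = 3 (attained at k = 2)
  C[2][0] = min over k of (A[2][0] + B[0][0] = 8 + 4 = 12, A[2][1] + B[1][0] = 0 + 1 = 1, A[2][2] + B[2][0] = -5 + 4 = -1) = -1 (attained at k = 2)
  C[2][1] = min over k of (A[2][0] + B[0][1] = 8 + 7 = 15, A[2][1] + B[1][1] = 0 + 1 = 1, A[2][2] + B[2][1] = -5 + 4 = -1) = -1 (attained at k = 2)
  C[2][2] = min over k of (A[2][0] + B[0][2] = 8 + 9 = 17, A[2][1] + B[1][2] = 0 + 9 = 9, A[2][2] + B[2][2] = -5 + 5 = 0) = 0 (attained at k = 2)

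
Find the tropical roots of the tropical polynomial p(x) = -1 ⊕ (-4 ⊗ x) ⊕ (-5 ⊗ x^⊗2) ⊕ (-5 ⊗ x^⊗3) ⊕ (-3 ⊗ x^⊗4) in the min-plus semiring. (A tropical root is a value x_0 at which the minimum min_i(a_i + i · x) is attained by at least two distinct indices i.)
Roots: {-2, 0, 1, 3}

Each tropical root is a break point of the lower envelope of the lines y = a_i + i · x (there are 5 lines, with slopes 0, 1, ..., 4). Only the lines that attain the minimum somewhere contribute to roots; other lines are dominated. Here the surviving (envelope) indices are i = 4, i = 3, i = 2, i = 1, i = 0.
Intersections between consecutive envelope lines give the roots: for adjacent envelope indices i < j the intersection is x = (a_i − a_j) / (j − i). Reading off the sorted break points: {-2, 0, 1, 3}.
Verification: at each break x_0, at least two indices attain the minimum of min_i(a_i + i · x_0).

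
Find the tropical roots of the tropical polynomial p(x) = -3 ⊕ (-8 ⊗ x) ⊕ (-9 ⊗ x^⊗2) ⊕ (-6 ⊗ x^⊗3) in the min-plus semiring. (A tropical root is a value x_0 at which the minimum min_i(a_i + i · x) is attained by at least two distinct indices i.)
Roots: {-3, 1, 5}

Each tropical root is a break point of the lower envelope of the lines y = a_i + i · x (there are 4 lines, with slopes 0, 1, ..., 3). Only the lines that attain the minimum somewhere contribute to roots; other lines are dominated. Here the surviving (envelope) indices are i = 3, i = 2, i = 1, i = 0.
Intersections between consecutive envelope lines give the roots: for adjacent envelope indices i < j the intersection is x = (a_i − a_j) / (j − i). Reading off the sorted break points: {-3, 1, 5}.
Verification: at each break x_0, at least two indices attain the minimum of min_i(a_i + i · x_0).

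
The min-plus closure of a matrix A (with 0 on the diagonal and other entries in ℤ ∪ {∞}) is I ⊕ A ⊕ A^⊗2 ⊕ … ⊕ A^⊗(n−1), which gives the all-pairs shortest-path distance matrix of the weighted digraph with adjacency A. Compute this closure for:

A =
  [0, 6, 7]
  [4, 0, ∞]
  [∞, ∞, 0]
Closure =
  [0, 6, 7]
  [4, 0, 11]
  [∞, ∞, 0]

This is the Floyd-Warshall all-pairs shortest-path computation. For each intermediate vertex k = 0, 1, …, 2, update dist[i][j] ← min(dist[i][j], dist[i][k] + dist[k][j]). The final matrix gives, for each (i, j), the minimum total weight of any directed path from i to j (possibly empty when i = j).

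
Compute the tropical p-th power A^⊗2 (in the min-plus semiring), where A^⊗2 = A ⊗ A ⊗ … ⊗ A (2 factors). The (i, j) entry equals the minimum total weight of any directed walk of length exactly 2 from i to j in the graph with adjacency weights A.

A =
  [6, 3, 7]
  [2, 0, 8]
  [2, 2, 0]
A^⊗2 =
  [5, 3, 7]
  [2, 0, 8]
  [2, 2, 0]

Each entry (A^⊗2)_ij equals the minimum over all length-2 walks i = v_0 → v_1 → … → v_2 = j of Σ_t A[v_t][v_{t+1}]. For example, for (i, j) = (0, 2) we minimise over 3 possible intermediate vertex sequences; the minimum is 7, attained along the walk 0 → 2 → 2.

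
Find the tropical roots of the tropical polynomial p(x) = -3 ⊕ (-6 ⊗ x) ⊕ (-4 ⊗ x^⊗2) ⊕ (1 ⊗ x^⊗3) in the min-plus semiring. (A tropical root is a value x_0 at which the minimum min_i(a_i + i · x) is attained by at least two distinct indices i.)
Roots: {-5, -2, 3}

Each tropical root is a break point of the lower envelope of the lines y = a_i + i · x (there are 4 lines, with slopes 0, 1, ..., 3). Only the lines that attain the minimum somewhere contribute to roots; other lines are dominated. Here the surviving (envelope) indices are i = 3, i = 2, i = 1, i = 0.
Intersections between consecutive envelope lines give the roots: for adjacent envelope indices i < j the intersection is x = (a_i − a_j) / (j − i). Reading off the sorted break points: {-5, -2, 3}.
Verification: at each break x_0, at least two indices attain the minimum of min_i(a_i + i · x_0).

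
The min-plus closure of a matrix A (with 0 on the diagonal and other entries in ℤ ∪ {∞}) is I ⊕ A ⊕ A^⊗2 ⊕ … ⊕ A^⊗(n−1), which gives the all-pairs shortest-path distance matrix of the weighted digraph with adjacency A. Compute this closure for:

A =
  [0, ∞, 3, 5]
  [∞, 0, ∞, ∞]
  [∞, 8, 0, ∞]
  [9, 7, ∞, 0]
Closure =
  [0, 11, 3, 5]
  [∞, 0, ∞, ∞]
  [∞, 8, 0, ∞]
  [9, 7, 12, 0]

This is the Floyd-Warshall all-pairs shortest-path computation. For each intermediate vertex k = 0, 1, …, 3, update dist[i][j] ← min(dist[i][j], dist[i][k] + dist[k][j]). The final matrix gives, for each (i, j), the minimum total weight of any directed path from i to j (possibly empty when i = j).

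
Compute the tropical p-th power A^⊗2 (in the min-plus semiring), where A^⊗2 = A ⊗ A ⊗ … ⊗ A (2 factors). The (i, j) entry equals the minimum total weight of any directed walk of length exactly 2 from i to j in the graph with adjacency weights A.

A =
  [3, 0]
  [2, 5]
A^⊗2 =
  [2, 3]
  [5, 2]

Each entry (A^⊗2)_ij equals the minimum over all length-2 walks i = v_0 → v_1 → … → v_2 = j of Σ_t A[v_t][v_{t+1}]. For example, for (i, j) = (0, 1) we minimise over 2 possible intermediate vertex sequences; the minimum is 3, attained along the walk 0 → 0 → 1.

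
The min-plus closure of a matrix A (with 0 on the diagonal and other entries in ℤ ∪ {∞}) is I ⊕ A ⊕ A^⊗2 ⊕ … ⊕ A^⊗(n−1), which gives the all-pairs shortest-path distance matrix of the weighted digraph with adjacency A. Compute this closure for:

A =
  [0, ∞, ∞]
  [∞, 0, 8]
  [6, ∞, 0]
Closure =
  [0, ∞, ∞]
  [14, 0, 8]
  [6, ∞, 0]

This is the Floyd-Warshall all-pairs shortest-path computation. For each intermediate vertex k = 0, 1, …, 2, update dist[i][j] ← min(dist[i][j], dist[i][k] + dist[k][j]). The final matrix gives, for each (i, j), the minimum total weight of any directed path from i to j (possibly empty when i = j).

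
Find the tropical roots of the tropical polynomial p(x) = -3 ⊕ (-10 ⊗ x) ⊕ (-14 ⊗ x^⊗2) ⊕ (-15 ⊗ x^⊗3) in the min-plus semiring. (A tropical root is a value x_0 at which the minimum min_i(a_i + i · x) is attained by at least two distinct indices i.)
Roots: {1, 4, 7}

Each tropical root is a break point of the lower envelope of the lines y = a_i + i · x (there are 4 lines, with slopes 0, 1, ..., 3). Only the lines that attain the minimum somewhere contribute to roots; other lines are dominated. Here the surviving (envelope) indices are i = 3, i = 2, i = 1, i = 0.
Intersections between consecutive envelope lines give the roots: for adjacent envelope indices i < j the intersection is x = (a_i − a_j) / (j − i). Reading off the sorted break points: {1, 4, 7}.
Verification: at each break x_0, at least two indices attain the minimum of min_i(a_i + i · x_0).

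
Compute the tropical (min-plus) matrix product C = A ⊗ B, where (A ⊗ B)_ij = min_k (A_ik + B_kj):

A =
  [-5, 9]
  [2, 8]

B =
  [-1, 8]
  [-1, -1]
A ⊗ B =
  [-6, 3]
  [1, 7]

Apply the min-plus product entry-by-entry:
  C[0][0] = min over k of (A[0][0] + B[0][0] = -5 + -1 = -6, A[0][1] + B[1][0] = 9 + -1 = 8) = -6 (attained at k = 0)
  C[0][1] = min over k of (A[0][0] + B[0][1] = -5 + 8 = 3, A[0][1] + B[1][1] = 9 + -1 = 8) = 3 (attained at k = 0)
  C[1][0] = min over k of (A[1][0] + B[0][0] = 2 + -1 = 1, A[1][1] + B[1][0] = 8 + -1 = 7) = 1 (attained at k = 0)
  C[1][1] = min over k of (A[1][0] + B[0][1] = 2 + 8 = 10, A[1][1] + B[1][1] = 8 + -1 = 7) = 7 (attained at k = 1)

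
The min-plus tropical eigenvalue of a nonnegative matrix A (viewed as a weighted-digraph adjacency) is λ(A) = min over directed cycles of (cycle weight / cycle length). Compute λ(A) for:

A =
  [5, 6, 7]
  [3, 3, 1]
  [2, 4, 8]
λ(A) = 5/2

Enumerate directed cycles and compute their means (weight / length). Sample:
  cycle 0 → 0: weight = 5, length = 1, mean = 5/1 ≈ 5.000
  cycle 1 → 1: weight = 3, length = 1, mean = 3/1 ≈ 3.000
  cycle 2 → 2: weight = 8, length = 1, mean = 8/1 ≈ 8.000
  cycle 0 → 1 → 0: weight = 9, length = 2, mean = 9/2 ≈ 4.500
  cycle 0 → 2 → 0: weight = 9, length = 2, mean = 9/2 ≈ 4.500
  cycle 1 → 0 → 1: weight = 9, length = 2, mean = 9/2 ≈ 4.500
Minimum mean = 2.500, attained e.g. along the cycle 1 → 2 → 1 with weight 5 and length 2. So λ(A) = 5/2 = 5/2.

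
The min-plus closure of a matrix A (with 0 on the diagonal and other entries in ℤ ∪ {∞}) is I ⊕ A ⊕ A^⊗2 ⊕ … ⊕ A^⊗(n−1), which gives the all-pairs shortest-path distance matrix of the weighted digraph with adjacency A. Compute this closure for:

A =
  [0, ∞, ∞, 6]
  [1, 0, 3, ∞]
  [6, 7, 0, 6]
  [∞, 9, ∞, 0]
Closure =
  [0, 15, 18, 6]
  [1, 0, 3, 7]
  [6, 7, 0, 6]
  [10, 9, 12, 0]

This is the Floyd-Warshall all-pairs shortest-path computation. For each intermediate vertex k = 0, 1, …, 3, update dist[i][j] ← min(dist[i][j], dist[i][k] + dist[k][j]). The final matrix gives, for each (i, j), the minimum total weight of any directed path from i to j (possibly empty when i = j).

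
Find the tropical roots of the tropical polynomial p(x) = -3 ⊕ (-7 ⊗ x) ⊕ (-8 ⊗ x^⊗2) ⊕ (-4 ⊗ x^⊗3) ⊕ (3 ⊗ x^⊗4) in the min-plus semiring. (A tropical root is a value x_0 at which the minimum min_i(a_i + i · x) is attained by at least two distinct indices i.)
Roots: {-7, -4, 1, 4}

Each tropical root is a break point of the lower envelope of the lines y = a_i + i · x (there are 5 lines, with slopes 0, 1, ..., 4). Only the lines that attain the minimum somewhere contribute to roots; other lines are dominated. Here the surviving (envelope) indices are i = 4, i = 3, i = 2, i = 1, i = 0.
Intersections between consecutive envelope lines give the roots: for adjacent envelope indices i < j the intersection is x = (a_i − a_j) / (j − i). Reading off the sorted break points: {-7, -4, 1, 4}.
Verification: at each break x_0, at least two indices attain the minimum of min_i(a_i + i · x_0).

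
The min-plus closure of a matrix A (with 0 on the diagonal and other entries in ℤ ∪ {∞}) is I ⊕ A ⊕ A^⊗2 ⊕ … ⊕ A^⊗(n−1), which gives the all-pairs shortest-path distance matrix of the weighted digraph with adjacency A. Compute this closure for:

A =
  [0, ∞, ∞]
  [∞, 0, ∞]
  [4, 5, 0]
Closure =
  [0, ∞, ∞]
  [∞, 0, ∞]
  [4, 5, 0]

This is the Floyd-Warshall all-pairs shortest-path computation. For each intermediate vertex k = 0, 1, …, 2, update dist[i][j] ← min(dist[i][j], dist[i][k] + dist[k][j]). The final matrix gives, for each (i, j), the minimum total weight of any directed path from i to j (possibly empty when i = j).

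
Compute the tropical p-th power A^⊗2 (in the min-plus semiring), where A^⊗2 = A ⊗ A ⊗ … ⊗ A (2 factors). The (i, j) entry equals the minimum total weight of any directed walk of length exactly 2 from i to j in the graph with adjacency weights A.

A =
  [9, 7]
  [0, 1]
A^⊗2 =
  [7, 8]
  [1, 2]

Each entry (A^⊗2)_ij equals the minimum over all length-2 walks i = v_0 → v_1 → … → v_2 = j of Σ_t A[v_t][v_{t+1}]. For example, for (i, j) = (0, 1) we minimise over 2 possible intermediate vertex sequences; the minimum is 8, attained along the walk 0 → 1 → 1.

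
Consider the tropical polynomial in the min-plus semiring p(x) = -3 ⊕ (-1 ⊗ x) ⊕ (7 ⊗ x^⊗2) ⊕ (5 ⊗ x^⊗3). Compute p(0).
p(0) = -3

A tropical monomial a ⊗ x^⊗i evaluates to a + i · x. Evaluating each term at x = 0:
  Term 0 contributes -3 + 0 · 0 = -3
  Term 1 contributes -1 + 1 · 0 = -1
  Term 2 contributes 7 + 2 · 0 = 7
  Term 3 contributes 5 + 3 · 0 = 5
p(0) = ⊕ of these = min[-3, -1, 7, 5] = -3.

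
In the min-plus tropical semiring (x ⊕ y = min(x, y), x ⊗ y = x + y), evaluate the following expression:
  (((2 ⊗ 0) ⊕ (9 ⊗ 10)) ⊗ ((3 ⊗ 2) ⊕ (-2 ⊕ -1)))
(((2 ⊗ 0) ⊕ (9 ⊗ 10)) ⊗ ((3 ⊗ 2) ⊕ (-2 ⊕ -1))) = 0

Expand innermost to outermost. Recall ⊕ takes the minimum of its arguments and ⊗ takes their sum. Working out the expression (((2 ⊗ 0) ⊕ (9 ⊗ 10)) ⊗ ((3 ⊗ 2) ⊕ (-2 ⊕ -1))) gives 0.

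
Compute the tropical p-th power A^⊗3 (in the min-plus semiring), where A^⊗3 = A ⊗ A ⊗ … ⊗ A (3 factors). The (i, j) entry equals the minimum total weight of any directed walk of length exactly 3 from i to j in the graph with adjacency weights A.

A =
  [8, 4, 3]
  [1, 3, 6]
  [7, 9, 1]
A^⊗3 =
  [8, 9, 5]
  [6, 8, 5]
  [9, 11, 3]

Each entry (A^⊗3)_ij equals the minimum over all length-3 walks i = v_0 → v_1 → … → v_3 = j of Σ_t A[v_t][v_{t+1}]. For example, for (i, j) = (0, 2) we minimise over 9 possible intermediate vertex sequences; the minimum is 5, attained along the walk 0 → 2 → 2 → 2.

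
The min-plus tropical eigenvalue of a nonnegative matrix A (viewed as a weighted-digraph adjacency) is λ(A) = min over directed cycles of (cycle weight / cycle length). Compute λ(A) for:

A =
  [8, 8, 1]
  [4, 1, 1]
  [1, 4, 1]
λ(A) = 1

Enumerate directed cycles and compute their means (weight / length). Sample:
  cycle 0 → 0: weight = 8, length = 1, mean = 8/1 ≈ 8.000
  cycle 1 → 1: weight = 1, length = 1, mean = 1/1 ≈ 1.000
  cycle 2 → 2: weight = 1, length = 1, mean = 1/1 ≈ 1.000
  cycle 0 → 1 → 0: weight = 12, length = 2, mean = 12/2 ≈ 6.000
  cycle 0 → 2 → 0: weight = 2, length = 2, mean = 2/2 ≈ 1.000
  cycle 1 → 0 → 1: weight = 12, length = 2, mean = 12/2 ≈ 6.000
Minimum mean = 1.000, attained e.g. along the cycle 1 → 1 with weight 1 and length 1. So λ(A) = 1/1 = 1.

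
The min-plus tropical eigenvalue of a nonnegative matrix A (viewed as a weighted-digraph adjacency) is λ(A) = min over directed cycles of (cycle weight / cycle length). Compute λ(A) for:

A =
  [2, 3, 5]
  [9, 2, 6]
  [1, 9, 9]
λ(A) = 2

Enumerate directed cycles and compute their means (weight / length). Sample:
  cycle 0 → 0: weight = 2, length = 1, mean = 2/1 ≈ 2.000
  cycle 1 → 1: weight = 2, length = 1, mean = 2/1 ≈ 2.000
  cycle 2 → 2: weight = 9, length = 1, mean = 9/1 ≈ 9.000
  cycle 0 → 1 → 0: weight = 12, length = 2, mean = 12/2 ≈ 6.000
  cycle 0 → 2 → 0: weight = 6, length = 2, mean = 6/2 ≈ 3.000
  cycle 1 → 0 → 1: weight = 12, length = 2, mean = 12/2 ≈ 6.000
Minimum mean = 2.000, attained e.g. along the cycle 0 → 0 with weight 2 and length 1. So λ(A) = 2/1 = 2.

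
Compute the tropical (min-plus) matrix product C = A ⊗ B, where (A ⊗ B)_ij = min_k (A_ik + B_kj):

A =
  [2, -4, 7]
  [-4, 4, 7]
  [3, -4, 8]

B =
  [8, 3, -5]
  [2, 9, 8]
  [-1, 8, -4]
A ⊗ B =
  [-2, 5, -3]
  [4, -1, -9]
  [-2, 5, -2]

Apply the min-plus product entry-by-entry:
  C[0][0] = min over k of (A[0][0] + B[0][0] = 2 + 8 = 10, A[0][1] + B[1][0] = -4 + 2 = -2, A[0][2] + B[2][0] = 7 + -1 = 6) = -2 (attained at k = 1)
  C[0][1] = min over k of (A[0][0] + B[0][1] = 2 + 3 = 5, A[0][1] + B[1][1] = -4 + 9 = 5, A[0][2] + B[2][1] = 7 + 8 = 15) = 5 (attained at k = 0)
  C[0][2] = min over k of (A[0][0] + B[0][2] = 2 + -5 = -3, A[0][1] + B[1][2] = -4 + 8 = 4, A[0][2] + B[2][2] = 7 + -4 = 3) = -3 (attained at k = 0)
  C[1][0] = min over k of (A[1][0] + B[0][0] = -4 + 8 = 4, A[1][1] + B[1][0] = 4 + 2 = 6, A[1][2] + B[2][0] = 7 + -1 = 6) = 4 (attained at k = 0)
  C[1][1] = min over k of (A[1][0] + B[0][1] = -4 + 3 = -1, A[1][1] + B[1][1] = 4 + 9 = 13, A[1][2] + B[2][1] = 7 + 8 = 15) = -1 (attained at k = 0)
  C[1][2] = min over k of (A[1][0] + B[0][2] = -4 + -5 = -9, A[1][1] + B[1][2] = 4 + 8 = 12, A[1][2] + B[2][2] = 7 + -4 = 3) = -9 (attained at k = 0)
  C[2][0] = min over k of (A[2][0] + B[0][0] = 3 + 8 = 11, A[2][1] + B[1][0] = -4 + 2 = -2, A[2][2] + B[2][0] = 8 + -1 = 7) = -2 (attained at k = 1)
  C[2][1] = min over k of (A[2][0] + B[0][1] = 3 + 3 = 6, A[2][1] + B[1][1] = -4 + 9 = 5, A[2][2] + B[2][1] = 8 + 8 = 16) = 5 (attained at k = 1)
  C[2][2] = min over k of (A[2][0] + B[0][2] = 3 + -5 = -2, A[2][1] + B[1][2] = -4 + 8 = 4, A[2][2] + B[2][2] = 8 + -4 = 4) = -2 (attained at k = 0)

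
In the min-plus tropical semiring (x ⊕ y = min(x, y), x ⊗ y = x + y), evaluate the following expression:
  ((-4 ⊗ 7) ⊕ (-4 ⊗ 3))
((-4 ⊗ 7) ⊕ (-4 ⊗ 3)) = -1

Expand innermost to outermost. Recall ⊕ takes the minimum of its arguments and ⊗ takes their sum. Working out the expression ((-4 ⊗ 7) ⊕ (-4 ⊗ 3)) gives -1.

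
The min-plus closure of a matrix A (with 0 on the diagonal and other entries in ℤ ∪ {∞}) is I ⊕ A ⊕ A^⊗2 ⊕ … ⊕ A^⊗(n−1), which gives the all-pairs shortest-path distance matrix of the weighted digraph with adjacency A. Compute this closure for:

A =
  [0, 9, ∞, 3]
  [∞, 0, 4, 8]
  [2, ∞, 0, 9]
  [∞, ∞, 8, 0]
Closure =
  [0, 9, 11, 3]
  [6, 0, 4, 8]
  [2, 11, 0, 5]
  [10, 19, 8, 0]

This is the Floyd-Warshall all-pairs shortest-path computation. For each intermediate vertex k = 0, 1, …, 3, update dist[i][j] ← min(dist[i][j], dist[i][k] + dist[k][j]). The final matrix gives, for each (i, j), the minimum total weight of any directed path from i to j (possibly empty when i = j).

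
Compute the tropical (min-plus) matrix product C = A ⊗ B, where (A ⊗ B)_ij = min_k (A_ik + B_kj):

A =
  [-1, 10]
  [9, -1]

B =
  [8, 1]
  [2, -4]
A ⊗ B =
  [7, 0]
  [1, -5]

Apply the min-plus product entry-by-entry:
  C[0][0] = min over k of (A[0][0] + B[0][0] = -1 + 8 = 7, A[0][1] + B[1][0] = 10 + 2 = 12) = 7 (attained at k = 0)
  C[0][1] = min over k of (A[0][0] + B[0][1] = -1 + 1 = 0, A[0][1] + B[1][1] = 10 + -4 = 6) = 0 (attained at k = 0)
  C[1][0] = min over k of (A[1][0] + B[0][0] = 9 + 8 = 17, A[1][1] + B[1][0] = -1 + 2 = 1) = 1 (attained at k = 1)
  C[1][1] = min over k of (A[1][0] + B[0][1] = 9 + 1 = 10, A[1][1] + B[1][1] = -1 + -4 = -5) = -5 (attained at k = 1)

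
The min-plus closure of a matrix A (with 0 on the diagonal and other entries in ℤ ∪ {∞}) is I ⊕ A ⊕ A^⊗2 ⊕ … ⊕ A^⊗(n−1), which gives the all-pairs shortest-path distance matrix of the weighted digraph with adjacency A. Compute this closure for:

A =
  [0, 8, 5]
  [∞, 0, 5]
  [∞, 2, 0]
Closure =
  [0, 7, 5]
  [∞, 0, 5]
  [∞, 2, 0]

This is the Floyd-Warshall all-pairs shortest-path computation. For each intermediate vertex k = 0, 1, …, 2, update dist[i][j] ← min(dist[i][j], dist[i][k] + dist[k][j]). The final matrix gives, for each (i, j), the minimum total weight of any directed path from i to j (possibly empty when i = j).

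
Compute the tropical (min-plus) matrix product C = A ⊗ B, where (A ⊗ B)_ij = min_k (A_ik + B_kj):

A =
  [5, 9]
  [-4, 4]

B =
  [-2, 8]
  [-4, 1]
A ⊗ B =
  [3, 10]
  [-6, 4]

Apply the min-plus product entry-by-entry:
  C[0][0] = min over k of (A[0][0] + B[0][0] = 5 + -2 = 3, A[0][1] + B[1][0] = 9 + -4 = 5) = 3 (attained at k = 0)
  C[0][1] = min over k of (A[0][0] + B[0][1] = 5 + 8 = 13, A[0][1] + B[1][1] = 9 + 1 = 10) = 10 (attained at k = 1)
  C[1][0] = min over k of (A[1][0] + B[0][0] = -4 + -2 = -6, A[1][1] + B[1][0] = 4 + -4 = 0) = -6 (attained at k = 0)
  C[1][1] = min over k of (A[1][0] + B[0][1] = -4 + 8 = 4, A[1][1] + B[1][1] = 4 + 1 = 5) = 4 (attained at k = 0)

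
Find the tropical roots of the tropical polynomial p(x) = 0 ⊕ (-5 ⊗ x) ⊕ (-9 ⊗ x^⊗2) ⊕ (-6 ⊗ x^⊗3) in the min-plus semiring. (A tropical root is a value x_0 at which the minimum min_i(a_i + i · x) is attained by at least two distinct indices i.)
Roots: {-3, 4, 5}

Each tropical root is a break point of the lower envelope of the lines y = a_i + i · x (there are 4 lines, with slopes 0, 1, ..., 3). Only the lines that attain the minimum somewhere contribute to roots; other lines are dominated. Here the surviving (envelope) indices are i = 3, i = 2, i = 1, i = 0.
Intersections between consecutive envelope lines give the roots: for adjacent envelope indices i < j the intersection is x = (a_i − a_j) / (j − i). Reading off the sorted break points: {-3, 4, 5}.
Verification: at each break x_0, at least two indices attain the minimum of min_i(a_i + i · x_0).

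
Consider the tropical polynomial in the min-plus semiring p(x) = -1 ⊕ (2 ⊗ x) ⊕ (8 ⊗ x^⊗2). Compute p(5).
p(5) = -1

A tropical monomial a ⊗ x^⊗i evaluates to a + i · x. Evaluating each term at x = 5:
  Term 0 contributes -1 + 0 · 5 = -1
  Term 1 contributes 2 + 1 · 5 = 7
  Term 2 contributes 8 + 2 · 5 = 18
p(5) = ⊕ of these = min[-1, 7, 18] = -1.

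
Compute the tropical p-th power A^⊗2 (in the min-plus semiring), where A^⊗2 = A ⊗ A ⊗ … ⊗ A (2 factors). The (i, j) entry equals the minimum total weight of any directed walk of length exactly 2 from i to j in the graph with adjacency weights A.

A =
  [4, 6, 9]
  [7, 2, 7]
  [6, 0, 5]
A^⊗2 =
  [8, 8, 13]
  [9, 4, 9]
  [7, 2, 7]

Each entry (A^⊗2)_ij equals the minimum over all length-2 walks i = v_0 → v_1 → … → v_2 = j of Σ_t A[v_t][v_{t+1}]. For example, for (i, j) = (0, 2) we minimise over 3 possible intermediate vertex sequences; the minimum is 13, attained along the walk 0 → 0 → 2.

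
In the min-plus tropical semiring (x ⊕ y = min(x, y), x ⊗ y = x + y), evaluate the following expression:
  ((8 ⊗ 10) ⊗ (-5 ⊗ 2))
((8 ⊗ 10) ⊗ (-5 ⊗ 2)) = 15

Expand innermost to outermost. Recall ⊕ takes the minimum of its arguments and ⊗ takes their sum. Working out the expression ((8 ⊗ 10) ⊗ (-5 ⊗ 2)) gives 15.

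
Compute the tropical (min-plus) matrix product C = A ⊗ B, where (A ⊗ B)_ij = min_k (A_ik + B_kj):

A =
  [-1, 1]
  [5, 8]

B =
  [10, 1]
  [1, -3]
A ⊗ B =
  [2, -2]
  [9, 5]

Apply the min-plus product entry-by-entry:
  C[0][0] = min over k of (A[0][0] + B[0][0] = -1 + 10 = 9, A[0][1] + B[1][0] = 1 + 1 = 2) = 2 (attained at k = 1)
  C[0][1] = min over k of (A[0][0] + B[0][1] = -1 + 1 = 0, A[0][1] + B[1][1] = 1 + -3 = -2) = -2 (attained at k = 1)
  C[1][0] = min over k of (A[1][0] + B[0][0] = 5 + 10 = 15, A[1][1] + B[1][0] = 8 + 1 = 9) = 9 (attained at k = 1)
  C[1][1] = min over k of (A[1][0] + B[0][1] = 5 + 1 = 6, A[1][1] + B[1][1] = 8 + -3 = 5) = 5 (attained at k = 1)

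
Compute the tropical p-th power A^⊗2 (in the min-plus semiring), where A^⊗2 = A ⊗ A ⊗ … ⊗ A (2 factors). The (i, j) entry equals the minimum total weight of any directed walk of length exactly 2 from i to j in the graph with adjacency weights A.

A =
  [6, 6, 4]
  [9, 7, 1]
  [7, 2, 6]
A^⊗2 =
  [11, 6, 7]
  [8, 3, 7]
  [11, 8, 3]

Each entry (A^⊗2)_ij equals the minimum over all length-2 walks i = v_0 → v_1 → … → v_2 = j of Σ_t A[v_t][v_{t+1}]. For example, for (i, j) = (0, 2) we minimise over 3 possible intermediate vertex sequences; the minimum is 7, attained along the walk 0 → 1 → 2.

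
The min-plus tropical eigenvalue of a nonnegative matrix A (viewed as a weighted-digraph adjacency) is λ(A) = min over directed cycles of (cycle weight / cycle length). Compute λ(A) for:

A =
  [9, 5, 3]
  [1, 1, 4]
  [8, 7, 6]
λ(A) = 1

Enumerate directed cycles and compute their means (weight / length). Sample:
  cycle 0 → 0: weight = 9, length = 1, mean = 9/1 ≈ 9.000
  cycle 1 → 1: weight = 1, length = 1, mean = 1/1 ≈ 1.000
  cycle 2 → 2: weight = 6, length = 1, mean = 6/1 ≈ 6.000
  cycle 0 → 1 → 0: weight = 6, length = 2, mean = 6/2 ≈ 3.000
  cycle 0 → 2 → 0: weight = 11, length = 2, mean = 11/2 ≈ 5.500
  cycle 1 → 0 → 1: weight = 6, length = 2, mean = 6/2 ≈ 3.000
Minimum mean = 1.000, attained e.g. along the cycle 1 → 1 with weight 1 and length 1. So λ(A) = 1/1 = 1.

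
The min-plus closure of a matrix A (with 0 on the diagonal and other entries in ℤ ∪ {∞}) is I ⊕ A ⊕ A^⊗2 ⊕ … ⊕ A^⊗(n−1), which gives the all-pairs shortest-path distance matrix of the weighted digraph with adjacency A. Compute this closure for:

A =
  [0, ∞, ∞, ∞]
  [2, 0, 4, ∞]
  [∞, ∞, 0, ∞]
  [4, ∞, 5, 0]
Closure =
  [0, ∞, ∞, ∞]
  [2, 0, 4, ∞]
  [∞, ∞, 0, ∞]
  [4, ∞, 5, 0]

This is the Floyd-Warshall all-pairs shortest-path computation. For each intermediate vertex k = 0, 1, …, 3, update dist[i][j] ← min(dist[i][j], dist[i][k] + dist[k][j]). The final matrix gives, for each (i, j), the minimum total weight of any directed path from i to j (possibly empty when i = j).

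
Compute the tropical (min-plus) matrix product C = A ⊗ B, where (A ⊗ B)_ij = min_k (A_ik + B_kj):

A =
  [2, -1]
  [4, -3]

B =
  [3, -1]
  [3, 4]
A ⊗ B =
  [2, 1]
  [0, 1]

Apply the min-plus product entry-by-entry:
  C[0][0] = min over k of (A[0][0] + B[0][0] = 2 + 3 = 5, A[0][1] + B[1][0] = -1 + 3 = 2) = 2 (attained at k = 1)
  C[0][1] = min over k of (A[0][0] + B[0][1] = 2 + -1 = 1, A[0][1] + B[1][1] = -1 + 4 = 3) = 1 (attained at k = 0)
  C[1][0] = min over k of (A[1][0] + B[0][0] = 4 + 3 = 7, A[1][1] + B[1][0] = -3 + 3 = 0) = 0 (attained at k = 1)
  C[1][1] = min over k of (A[1][0] + B[0][1] = 4 + -1 = 3, A[1][1] + B[1][1] = -3 + 4 = 1) = 1 (attained at k = 1)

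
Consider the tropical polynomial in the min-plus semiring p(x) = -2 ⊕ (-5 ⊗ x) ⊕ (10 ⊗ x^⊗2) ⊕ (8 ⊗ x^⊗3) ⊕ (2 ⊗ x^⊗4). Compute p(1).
p(1) = -4

A tropical monomial a ⊗ x^⊗i evaluates to a + i · x. Evaluating each term at x = 1:
  Term 0 contributes -2 + 0 · 1 = -2
  Term 1 contributes -5 + 1 · 1 = -4
  Term 2 contributes 10 + 2 · 1 = 12
  Term 3 contributes 8 + 3 · 1 = 11
  Term 4 contributes 2 + 4 · 1 = 6
p(1) = ⊕ of these = min[-2, -4, 12, 11, 6] = -4.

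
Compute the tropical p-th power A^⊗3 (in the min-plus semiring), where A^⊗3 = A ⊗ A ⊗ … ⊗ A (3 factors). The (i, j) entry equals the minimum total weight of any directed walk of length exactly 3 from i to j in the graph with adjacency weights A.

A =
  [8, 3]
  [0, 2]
A^⊗3 =
  [5, 6]
  [3, 5]

Each entry (A^⊗3)_ij equals the minimum over all length-3 walks i = v_0 → v_1 → … → v_3 = j of Σ_t A[v_t][v_{t+1}]. For example, for (i, j) = (0, 1) we minimise over 4 possible intermediate vertex sequences; the minimum is 6, attained along the walk 0 → 1 → 0 → 1.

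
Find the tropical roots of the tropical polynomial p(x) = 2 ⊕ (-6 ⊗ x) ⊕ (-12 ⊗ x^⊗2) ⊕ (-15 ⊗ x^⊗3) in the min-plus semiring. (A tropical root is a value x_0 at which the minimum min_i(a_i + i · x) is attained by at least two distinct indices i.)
Roots: {3, 6, 8}

Each tropical root is a break point of the lower envelope of the lines y = a_i + i · x (there are 4 lines, with slopes 0, 1, ..., 3). Only the lines that attain the minimum somewhere contribute to roots; other lines are dominated. Here the surviving (envelope) indices are i = 3, i = 2, i = 1, i = 0.
Intersections between consecutive envelope lines give the roots: for adjacent envelope indices i < j the intersection is x = (a_i − a_j) / (j − i). Reading off the sorted break points: {3, 6, 8}.
Verification: at each break x_0, at least two indices attain the minimum of min_i(a_i + i · x_0).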